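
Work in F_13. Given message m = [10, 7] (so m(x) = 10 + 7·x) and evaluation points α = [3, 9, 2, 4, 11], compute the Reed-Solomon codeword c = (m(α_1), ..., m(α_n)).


c = [5, 8, 11, 12, 9]

Message polynomial: m(x) = 10 + 7·x (mod 13).
For each evaluation point α_i, compute m(α_i) mod 13:
  α_1 = 3: Horner steps 7 → 5, so m(3) = 5.
  α_2 = 9: Horner steps 7 → 8, so m(9) = 8.
  α_3 = 2: Horner steps 7 → 11, so m(2) = 11.
  α_4 = 4: Horner steps 7 → 12, so m(4) = 12.
  α_5 = 11: Horner steps 7 → 9, so m(11) = 9.
Codeword c = [5, 8, 11, 12, 9] ∈ F_13^5.


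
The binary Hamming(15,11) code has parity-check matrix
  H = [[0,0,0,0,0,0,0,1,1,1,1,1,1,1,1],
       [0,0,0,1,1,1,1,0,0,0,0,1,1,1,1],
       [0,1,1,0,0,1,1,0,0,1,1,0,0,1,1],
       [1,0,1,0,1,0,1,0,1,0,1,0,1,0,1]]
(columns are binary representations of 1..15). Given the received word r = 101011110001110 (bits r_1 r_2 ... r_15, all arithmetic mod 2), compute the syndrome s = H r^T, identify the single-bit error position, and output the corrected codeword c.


s = (0, 0, 0, 1)^T, error position = 1, corrected codeword c = 001011110001110

Compute s = H r^T mod 2 one row at a time:
  s_1 = 1 + 0 + 0 + 0 + 1 + 1 + 1 + 0 = 4 ≡ 0 (mod 2).
  s_2 = 0 + 1 + 1 + 1 + 1 + 1 + 1 + 0 = 6 ≡ 0 (mod 2).
  s_3 = 0 + 1 + 1 + 1 + 0 + 0 + 1 + 0 = 4 ≡ 0 (mod 2).
  s_4 = 1 + 1 + 1 + 1 + 0 + 0 + 1 + 0 = 5 ≡ 1 (mod 2).
s = (0, 0, 0, 1)^T — this equals column 1 of H (binary 0001), so error is at position 1.
Correct: flip bit 1 of r = 101011110001110 to get c = 001011110001110.


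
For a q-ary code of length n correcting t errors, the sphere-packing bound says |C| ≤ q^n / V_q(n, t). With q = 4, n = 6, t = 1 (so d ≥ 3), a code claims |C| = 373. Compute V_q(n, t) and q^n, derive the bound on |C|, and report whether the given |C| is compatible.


V_q(n, t) = 19, q^n = 4096, Hamming bound = 215, |C| = 373 > bound (violated).

Step 1: Compute V_q(n, t) = Σ_{j=0}^1 C(n, j) (q−1)^j.
  j = 0: C(6,0)·(3)^0 = 1·1 = 1.
  j = 1: C(6,1)·(3)^1 = 6·3 = 18.
  V_q(n, t) = 1 + 18 = 19.
Step 2: q^n = 4^6 = 4096.
Step 3: Hamming bound ⌊q^n / V_q(n,t)⌋ = ⌊4096/19⌋ = 215.
Step 4: Compare |C| = 373 to 215: violated.
The claimed |C| lies above the Hamming bound, so no 4-ary code of length 6 with d ≥ 3 can have 373 codewords.


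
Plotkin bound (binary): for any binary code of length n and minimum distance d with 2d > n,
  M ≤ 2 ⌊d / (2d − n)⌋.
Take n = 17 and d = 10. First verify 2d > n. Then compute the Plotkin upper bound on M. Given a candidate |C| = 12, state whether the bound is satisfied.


Plotkin bound M ≤ 6; given |C| = 12 > bound (violated).

Check applicability: 2d = 20, n = 17.
2d − n = 3 > 0, so Plotkin applies.
Compute d/(2d−n) = 10/3 ≈ 3.3333.
⌊d/(2d−n)⌋ = 3.
Plotkin bound: M ≤ 2·3 = 6.
Given |C| = 12, check: VIOLATED.
This |C| is above the Plotkin bound, so no binary code with n = 17, d = 10 and 12 codewords exists.


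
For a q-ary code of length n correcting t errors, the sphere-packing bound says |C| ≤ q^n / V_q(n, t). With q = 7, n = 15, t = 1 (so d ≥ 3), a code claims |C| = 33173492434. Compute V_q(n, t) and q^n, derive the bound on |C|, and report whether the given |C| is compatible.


V_q(n, t) = 91, q^n = 4747561509943, Hamming bound = 52171005603, |C| = 33173492434 ≤ bound (satisfied).

Step 1: Compute V_q(n, t) = Σ_{j=0}^1 C(n, j) (q−1)^j.
  j = 0: C(15,0)·(6)^0 = 1·1 = 1.
  j = 1: C(15,1)·(6)^1 = 15·6 = 90.
  V_q(n, t) = 1 + 90 = 91.
Step 2: q^n = 7^15 = 4747561509943.
Step 3: Hamming bound ⌊q^n / V_q(n,t)⌋ = ⌊4747561509943/91⌋ = 52171005603.
Step 4: Compare |C| = 33173492434 to 52171005603: satisfied.
The claimed |C| lies below the Hamming bound.


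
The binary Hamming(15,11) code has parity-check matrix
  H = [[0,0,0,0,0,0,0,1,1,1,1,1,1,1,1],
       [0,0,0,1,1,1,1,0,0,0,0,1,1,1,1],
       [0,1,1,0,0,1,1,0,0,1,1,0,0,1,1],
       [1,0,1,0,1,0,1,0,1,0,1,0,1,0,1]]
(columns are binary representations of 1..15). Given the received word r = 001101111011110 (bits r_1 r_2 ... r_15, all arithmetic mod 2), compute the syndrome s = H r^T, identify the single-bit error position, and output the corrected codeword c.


s = (0, 0, 1, 1)^T, error position = 3, corrected codeword c = 000101111011110

Compute s = H r^T mod 2 one row at a time:
  s_1 = 1 + 1 + 0 + 1 + 1 + 1 + 1 + 0 = 6 ≡ 0 (mod 2).
  s_2 = 1 + 0 + 1 + 1 + 1 + 1 + 1 + 0 = 6 ≡ 0 (mod 2).
  s_3 = 0 + 1 + 1 + 1 + 0 + 1 + 1 + 0 = 5 ≡ 1 (mod 2).
  s_4 = 0 + 1 + 0 + 1 + 1 + 1 + 1 + 0 = 5 ≡ 1 (mod 2).
s = (0, 0, 1, 1)^T — this equals column 3 of H (binary 0011), so error is at position 3.
Correct: flip bit 3 of r = 001101111011110 to get c = 000101111011110.


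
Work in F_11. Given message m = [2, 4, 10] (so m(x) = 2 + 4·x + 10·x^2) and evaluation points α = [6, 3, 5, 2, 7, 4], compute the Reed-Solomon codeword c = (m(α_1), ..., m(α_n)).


c = [1, 5, 8, 6, 3, 2]

Message polynomial: m(x) = 2 + 4·x + 10·x^2 (mod 11).
For each evaluation point α_i, compute m(α_i) mod 11:
  α_1 = 6: Horner steps 10 → 9 → 1, so m(6) = 1.
  α_2 = 3: Horner steps 10 → 1 → 5, so m(3) = 5.
  α_3 = 5: Horner steps 10 → 10 → 8, so m(5) = 8.
  α_4 = 2: Horner steps 10 → 2 → 6, so m(2) = 6.
  α_5 = 7: Horner steps 10 → 8 → 3, so m(7) = 3.
  α_6 = 4: Horner steps 10 → 0 → 2, so m(4) = 2.
Codeword c = [1, 5, 8, 6, 3, 2] ∈ F_11^6.


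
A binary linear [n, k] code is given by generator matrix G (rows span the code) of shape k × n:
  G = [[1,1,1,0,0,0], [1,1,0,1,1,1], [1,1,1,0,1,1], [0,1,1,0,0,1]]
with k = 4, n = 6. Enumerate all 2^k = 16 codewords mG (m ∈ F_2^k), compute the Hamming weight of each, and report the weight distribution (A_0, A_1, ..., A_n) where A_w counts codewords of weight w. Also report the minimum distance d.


Weight distribution: A_0 = 1, A_2 = 4, A_3 = 6, A_4 = 3, A_5 = 2. Minimum distance d = 2.

Enumerate all 2^4 = 16 messages m ∈ F_2^4.
For each, compute codeword c = mG in F_2^6, then tally its weight.
  m = 0000 → c = 000000, weight = 0.
  m = 1000 → c = 111000, weight = 3.
  m = 0100 → c = 110111, weight = 5.
  m = 1100 → c = 001111, weight = 4.
  m = 0010 → c = 111011, weight = 5.
  m = 1010 → c = 000011, weight = 2.
  m = 0110 → c = 001100, weight = 2.
  m = 1110 → c = 110100, weight = 3.
  m = 0001 → c = 011001, weight = 3.
  m = 1001 → c = 100001, weight = 2.
  m = 0101 → c = 101110, weight = 4.
  m = 1101 → c = 010110, weight = 3.
  m = 0011 → c = 100010, weight = 2.
  m = 1011 → c = 011010, weight = 3.
  m = 0111 → c = 010101, weight = 3.
  m = 1111 → c = 101101, weight = 4.
Tally weights:
  weight 0: 1 codewords.
  weight 2: 4 codewords.
  weight 3: 6 codewords.
  weight 4: 3 codewords.
  weight 5: 2 codewords.
Minimum distance d = smallest w > 0 with A_w > 0 = 2.
Sanity: Σ A_w = 16 = 2^4 = 16 ✓.


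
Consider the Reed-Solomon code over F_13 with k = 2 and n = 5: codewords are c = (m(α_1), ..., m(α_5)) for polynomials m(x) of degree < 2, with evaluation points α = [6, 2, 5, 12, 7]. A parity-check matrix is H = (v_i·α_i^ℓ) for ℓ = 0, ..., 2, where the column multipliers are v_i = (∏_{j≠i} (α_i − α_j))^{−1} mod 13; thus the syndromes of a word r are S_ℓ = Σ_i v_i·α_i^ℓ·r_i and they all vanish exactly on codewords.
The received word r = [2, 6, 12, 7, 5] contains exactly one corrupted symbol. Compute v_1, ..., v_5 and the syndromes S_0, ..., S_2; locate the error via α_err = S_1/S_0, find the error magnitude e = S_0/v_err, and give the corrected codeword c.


S = (8, 3, 6), error at position 2, error magnitude e = 3, c = [2, 3, 12, 7, 5].

Step 1: column multipliers v_i = (∏_{j≠i}(α_i − α_j))^{−1} mod 13.
  i = 1 (α = 6): (6−2)(6−5)(6−12)(6−7) = 4·1·(−6)·(−1) = 24 ≡ 11, so v_1 = 11^{−1} = 6 (mod 13).
  i = 2 (α = 2): (2−6)(2−5)(2−12)(2−7) = (−4)·(−3)·(−10)·(−5) = 600 ≡ 2, so v_2 = 2^{−1} = 7 (mod 13).
  i = 3 (α = 5): (5−6)(5−2)(5−12)(5−7) = (−1)·3·(−7)·(−2) = −42 ≡ 10, so v_3 = 10^{−1} = 4 (mod 13).
  i = 4 (α = 12): (12−6)(12−2)(12−5)(12−7) = 6·10·7·5 = 2100 ≡ 7, so v_4 = 7^{−1} = 2 (mod 13).
  i = 5 (α = 7): (7−6)(7−2)(7−5)(7−12) = 1·5·2·(−5) = −50 ≡ 2, so v_5 = 2^{−1} = 7 (mod 13).
  v = [6, 7, 4, 2, 7].
Step 2: syndromes of r = [2, 6, 12, 7, 5] (all sums mod 13).
  S_0 = Σ v_i r_i = 6·2 + 7·6 + 4·12 + 2·7 + 7·5 = 151 ≡ 8.
  S_1 = Σ v_i α_i r_i = 6·6·2 + 7·2·6 + 4·5·12 + 2·12·7 + 7·7·5 = 809 ≡ 3.
  α_i^2 mod 13 = [10, 4, 12, 1, 10].
  S_2 = Σ v_i α_i^2 r_i = 6·10·2 + 7·4·6 + 4·12·12 + 2·1·7 + 7·10·5 = 1228 ≡ 6.
  S = (8, 3, 6) ≠ 0, so r is not a codeword (an error is present).
Step 3: locate the error. For a single error e at position i, S_ℓ = v_i·e·α_i^ℓ, so α_err = S_1/S_0.
  S_0^{−1} = 8^{−1} = 5 (mod 13), so α_err = 3·5 = 15 ≡ 2 = α_2. Error position i = 2.
  Consistency check: S_2/S_1 = 6·9 = 54 ≡ 2 = α_err ✓ (single-error assumption holds).
Step 4: error magnitude e = S_0/v_2 = S_0·∏_{j≠2}(α_2 − α_j) = 8·2 = 16 ≡ 3 (mod 13).
Step 5: correct position 2: c_2 = r_2 − e = 6 − 3 ≡ 3 (mod 13). Hence c = [2, 3, 12, 7, 5].
  Check: interpolating c through the α_i gives m(x) = 10 + 3·x (degree < 2) with m(α_i) = c_i for every i, so c is indeed a codeword.


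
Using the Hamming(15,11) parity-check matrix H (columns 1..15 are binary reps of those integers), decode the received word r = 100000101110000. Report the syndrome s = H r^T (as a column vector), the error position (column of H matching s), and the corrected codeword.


s = (1, 1, 1, 0)^T, error position = 14, corrected codeword c = 100000101110010

Compute s = H r^T mod 2 one row at a time:
  s_1 = 0 + 1 + 1 + 1 + 0 + 0 + 0 + 0 = 3 ≡ 1 (mod 2).
  s_2 = 0 + 0 + 0 + 1 + 0 + 0 + 0 + 0 = 1 ≡ 1 (mod 2).
  s_3 = 0 + 0 + 0 + 1 + 1 + 1 + 0 + 0 = 3 ≡ 1 (mod 2).
  s_4 = 1 + 0 + 0 + 1 + 1 + 1 + 0 + 0 = 4 ≡ 0 (mod 2).
s = (1, 1, 1, 0)^T — this equals column 14 of H (binary 1110), so error is at position 14.
Correct: flip bit 14 of r = 100000101110000 to get c = 100000101110010.


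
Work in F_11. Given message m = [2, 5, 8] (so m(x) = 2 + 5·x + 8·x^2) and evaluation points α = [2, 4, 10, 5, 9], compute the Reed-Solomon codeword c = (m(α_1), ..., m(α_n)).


c = [0, 7, 5, 7, 2]

Message polynomial: m(x) = 2 + 5·x + 8·x^2 (mod 11).
For each evaluation point α_i, compute m(α_i) mod 11:
  α_1 = 2: Horner steps 8 → 10 → 0, so m(2) = 0.
  α_2 = 4: Horner steps 8 → 4 → 7, so m(4) = 7.
  α_3 = 10: Horner steps 8 → 8 → 5, so m(10) = 5.
  α_4 = 5: Horner steps 8 → 1 → 7, so m(5) = 7.
  α_5 = 9: Horner steps 8 → 0 → 2, so m(9) = 2.
Codeword c = [0, 7, 5, 7, 2] ∈ F_11^5.


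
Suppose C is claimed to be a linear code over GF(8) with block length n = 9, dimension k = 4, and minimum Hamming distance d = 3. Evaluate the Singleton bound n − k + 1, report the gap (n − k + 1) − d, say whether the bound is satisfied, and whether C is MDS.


Singleton RHS = n − k + 1 = 6, slack = 3, bound satisfied, not MDS.

Singleton bound: d ≤ n − k + 1.
Here n = 9, k = 4, so n − k + 1 = 6.
Given d = 3, check d ≤ 6: YES.
Slack = (n − k + 1) − d = 3.
The code is NOT MDS (slack = 3 > 0).
Description: the claimed parameters are [9, 4, 3]_8; such a code would be non-MDS.


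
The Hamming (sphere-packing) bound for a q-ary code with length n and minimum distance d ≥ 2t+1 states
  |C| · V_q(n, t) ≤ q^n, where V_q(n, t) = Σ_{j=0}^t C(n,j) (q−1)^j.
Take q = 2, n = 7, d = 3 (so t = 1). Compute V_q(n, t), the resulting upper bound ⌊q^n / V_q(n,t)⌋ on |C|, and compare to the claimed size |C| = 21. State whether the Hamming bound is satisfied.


V_q(n, t) = 8, q^n = 128, Hamming bound = 16, |C| = 21 > bound (violated).

Step 1: Compute V_q(n, t) = Σ_{j=0}^1 C(n, j) (q−1)^j.
  j = 0: C(7,0)·(1)^0 = 1·1 = 1.
  j = 1: C(7,1)·(1)^1 = 7·1 = 7.
  V_q(n, t) = 1 + 7 = 8.
Step 2: q^n = 2^7 = 128.
Step 3: Hamming bound ⌊q^n / V_q(n,t)⌋ = ⌊128/8⌋ = 16.
Step 4: Compare |C| = 21 to 16: violated.
The claimed |C| lies above the Hamming bound, so no 2-ary code of length 7 with d ≥ 3 can have 21 codewords.


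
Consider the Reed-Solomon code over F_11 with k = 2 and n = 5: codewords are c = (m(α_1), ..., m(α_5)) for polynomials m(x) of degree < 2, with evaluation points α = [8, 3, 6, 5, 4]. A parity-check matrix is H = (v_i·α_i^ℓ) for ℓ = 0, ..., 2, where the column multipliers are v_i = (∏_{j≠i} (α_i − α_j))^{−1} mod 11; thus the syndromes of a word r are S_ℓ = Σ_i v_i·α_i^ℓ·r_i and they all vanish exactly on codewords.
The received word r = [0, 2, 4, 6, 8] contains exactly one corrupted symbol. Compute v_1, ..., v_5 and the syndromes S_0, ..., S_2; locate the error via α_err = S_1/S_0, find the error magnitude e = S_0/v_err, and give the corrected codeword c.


S = (10, 8, 2), error at position 2, error magnitude e = 3, c = [0, 10, 4, 6, 8].

Step 1: column multipliers v_i = (∏_{j≠i}(α_i − α_j))^{−1} mod 11.
  i = 1 (α = 8): (8−3)(8−6)(8−5)(8−4) = 5·2·3·4 = 120 ≡ 10, so v_1 = 10^{−1} = 10 (mod 11).
  i = 2 (α = 3): (3−8)(3−6)(3−5)(3−4) = (−5)·(−3)·(−2)·(−1) = 30 ≡ 8, so v_2 = 8^{−1} = 7 (mod 11).
  i = 3 (α = 6): (6−8)(6−3)(6−5)(6−4) = (−2)·3·1·2 = −12 ≡ 10, so v_3 = 10^{−1} = 10 (mod 11).
  i = 4 (α = 5): (5−8)(5−3)(5−6)(5−4) = (−3)·2·(−1)·1 = 6 ≡ 6, so v_4 = 6^{−1} = 2 (mod 11).
  i = 5 (α = 4): (4−8)(4−3)(4−6)(4−5) = (−4)·1·(−2)·(−1) = −8 ≡ 3, so v_5 = 3^{−1} = 4 (mod 11).
  v = [10, 7, 10, 2, 4].
Step 2: syndromes of r = [0, 2, 4, 6, 8] (all sums mod 11).
  S_0 = Σ v_i r_i = 10·0 + 7·2 + 10·4 + 2·6 + 4·8 = 98 ≡ 10.
  S_1 = Σ v_i α_i r_i = 10·8·0 + 7·3·2 + 10·6·4 + 2·5·6 + 4·4·8 = 470 ≡ 8.
  α_i^2 mod 11 = [9, 9, 3, 3, 5].
  S_2 = Σ v_i α_i^2 r_i = 10·9·0 + 7·9·2 + 10·3·4 + 2·3·6 + 4·5·8 = 442 ≡ 2.
  S = (10, 8, 2) ≠ 0, so r is not a codeword (an error is present).
Step 3: locate the error. For a single error e at position i, S_ℓ = v_i·e·α_i^ℓ, so α_err = S_1/S_0.
  S_0^{−1} = 10^{−1} = 10 (mod 11), so α_err = 8·10 = 80 ≡ 3 = α_2. Error position i = 2.
  Consistency check: S_2/S_1 = 2·7 = 14 ≡ 3 = α_err ✓ (single-error assumption holds).
Step 4: error magnitude e = S_0/v_2 = S_0·∏_{j≠2}(α_2 − α_j) = 10·8 = 80 ≡ 3 (mod 11).
Step 5: correct position 2: c_2 = r_2 − e = 2 − 3 ≡ 10 (mod 11). Hence c = [0, 10, 4, 6, 8].
  Check: interpolating c through the α_i gives m(x) = 5 + 9·x (degree < 2) with m(α_i) = c_i for every i, so c is indeed a codeword.


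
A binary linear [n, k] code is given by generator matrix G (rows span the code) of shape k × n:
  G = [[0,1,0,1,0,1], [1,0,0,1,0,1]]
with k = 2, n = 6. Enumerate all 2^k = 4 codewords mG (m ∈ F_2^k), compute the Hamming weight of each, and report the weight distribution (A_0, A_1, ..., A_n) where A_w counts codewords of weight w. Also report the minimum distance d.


Weight distribution: A_0 = 1, A_2 = 1, A_3 = 2. Minimum distance d = 2.

Enumerate all 2^2 = 4 messages m ∈ F_2^2.
For each, compute codeword c = mG in F_2^6, then tally its weight.
  m = 00 → c = 000000, weight = 0.
  m = 10 → c = 010101, weight = 3.
  m = 01 → c = 100101, weight = 3.
  m = 11 → c = 110000, weight = 2.
Tally weights:
  weight 0: 1 codewords.
  weight 2: 1 codewords.
  weight 3: 2 codewords.
Minimum distance d = smallest w > 0 with A_w > 0 = 2.
Sanity: Σ A_w = 4 = 2^2 = 4 ✓.


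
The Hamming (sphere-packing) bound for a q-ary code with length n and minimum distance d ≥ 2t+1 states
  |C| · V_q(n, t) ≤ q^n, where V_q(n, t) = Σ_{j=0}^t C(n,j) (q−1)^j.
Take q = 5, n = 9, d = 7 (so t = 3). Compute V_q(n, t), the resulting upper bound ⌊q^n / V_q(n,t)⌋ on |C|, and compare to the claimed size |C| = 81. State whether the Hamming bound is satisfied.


V_q(n, t) = 5989, q^n = 1953125, Hamming bound = 326, |C| = 81 ≤ bound (satisfied).

Step 1: Compute V_q(n, t) = Σ_{j=0}^3 C(n, j) (q−1)^j.
  j = 0: C(9,0)·(4)^0 = 1·1 = 1.
  j = 1: C(9,1)·(4)^1 = 9·4 = 36.
  j = 2: C(9,2)·(4)^2 = 36·16 = 576.
  j = 3: C(9,3)·(4)^3 = 84·64 = 5376.
  V_q(n, t) = 1 + 36 + 576 + 5376 = 5989.
Step 2: q^n = 5^9 = 1953125.
Step 3: Hamming bound ⌊q^n / V_q(n,t)⌋ = ⌊1953125/5989⌋ = 326.
Step 4: Compare |C| = 81 to 326: satisfied.
The claimed |C| lies below the Hamming bound.


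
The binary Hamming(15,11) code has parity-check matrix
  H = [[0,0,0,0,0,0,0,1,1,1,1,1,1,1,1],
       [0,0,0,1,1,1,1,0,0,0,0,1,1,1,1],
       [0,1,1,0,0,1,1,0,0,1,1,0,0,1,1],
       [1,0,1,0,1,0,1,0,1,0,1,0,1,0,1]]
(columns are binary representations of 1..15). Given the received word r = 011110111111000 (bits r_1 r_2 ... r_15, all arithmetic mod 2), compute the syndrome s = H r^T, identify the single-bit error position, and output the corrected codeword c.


s = (1, 0, 1, 1)^T, error position = 11, corrected codeword c = 011110111101000

Compute s = H r^T mod 2 one row at a time:
  s_1 = 1 + 1 + 1 + 1 + 1 + 0 + 0 + 0 = 5 ≡ 1 (mod 2).
  s_2 = 1 + 1 + 0 + 1 + 1 + 0 + 0 + 0 = 4 ≡ 0 (mod 2).
  s_3 = 1 + 1 + 0 + 1 + 1 + 1 + 0 + 0 = 5 ≡ 1 (mod 2).
  s_4 = 0 + 1 + 1 + 1 + 1 + 1 + 0 + 0 = 5 ≡ 1 (mod 2).
s = (1, 0, 1, 1)^T — this equals column 11 of H (binary 1011), so error is at position 11.
Correct: flip bit 11 of r = 011110111111000 to get c = 011110111101000.


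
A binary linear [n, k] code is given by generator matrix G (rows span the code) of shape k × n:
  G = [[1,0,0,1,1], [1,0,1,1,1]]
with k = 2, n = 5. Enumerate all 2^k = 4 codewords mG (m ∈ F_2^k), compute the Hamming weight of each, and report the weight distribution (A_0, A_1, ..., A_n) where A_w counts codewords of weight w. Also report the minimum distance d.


Weight distribution: A_0 = 1, A_1 = 1, A_3 = 1, A_4 = 1. Minimum distance d = 1.

Enumerate all 2^2 = 4 messages m ∈ F_2^2.
For each, compute codeword c = mG in F_2^5, then tally its weight.
  m = 00 → c = 00000, weight = 0.
  m = 10 → c = 10011, weight = 3.
  m = 01 → c = 10111, weight = 4.
  m = 11 → c = 00100, weight = 1.
Tally weights:
  weight 0: 1 codewords.
  weight 1: 1 codewords.
  weight 3: 1 codewords.
  weight 4: 1 codewords.
Minimum distance d = smallest w > 0 with A_w > 0 = 1.
Sanity: Σ A_w = 4 = 2^2 = 4 ✓.


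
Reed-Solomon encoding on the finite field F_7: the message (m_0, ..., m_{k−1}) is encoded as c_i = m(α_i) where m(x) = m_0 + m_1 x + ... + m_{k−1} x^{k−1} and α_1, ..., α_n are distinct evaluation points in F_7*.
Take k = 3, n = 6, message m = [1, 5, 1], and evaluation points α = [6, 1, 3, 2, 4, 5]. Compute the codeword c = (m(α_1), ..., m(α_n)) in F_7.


c = [4, 0, 4, 1, 2, 2]

Message polynomial: m(x) = 1 + 5·x + 1·x^2 (mod 7).
For each evaluation point α_i, compute m(α_i) mod 7:
  α_1 = 6: Horner steps 1 → 4 → 4, so m(6) = 4.
  α_2 = 1: Horner steps 1 → 6 → 0, so m(1) = 0.
  α_3 = 3: Horner steps 1 → 1 → 4, so m(3) = 4.
  α_4 = 2: Horner steps 1 → 0 → 1, so m(2) = 1.
  α_5 = 4: Horner steps 1 → 2 → 2, so m(4) = 2.
  α_6 = 5: Horner steps 1 → 3 → 2, so m(5) = 2.
Codeword c = [4, 0, 4, 1, 2, 2] ∈ F_7^6.


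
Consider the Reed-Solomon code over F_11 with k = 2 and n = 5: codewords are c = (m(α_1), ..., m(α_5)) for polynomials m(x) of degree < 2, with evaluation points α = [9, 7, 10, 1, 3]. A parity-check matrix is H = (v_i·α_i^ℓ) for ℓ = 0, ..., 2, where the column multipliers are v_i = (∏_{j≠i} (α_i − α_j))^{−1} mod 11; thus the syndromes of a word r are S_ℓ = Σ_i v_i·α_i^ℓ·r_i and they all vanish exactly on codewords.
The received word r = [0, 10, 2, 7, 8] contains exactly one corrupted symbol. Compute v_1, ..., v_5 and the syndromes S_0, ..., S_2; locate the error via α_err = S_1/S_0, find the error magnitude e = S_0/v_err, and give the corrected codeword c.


S = (9, 2, 9), error at position 3, error magnitude e = 7, c = [0, 10, 6, 7, 8].

Step 1: column multipliers v_i = (∏_{j≠i}(α_i − α_j))^{−1} mod 11.
  i = 1 (α = 9): (9−7)(9−10)(9−1)(9−3) = 2·(−1)·8·6 = −96 ≡ 3, so v_1 = 3^{−1} = 4 (mod 11).
  i = 2 (α = 7): (7−9)(7−10)(7−1)(7−3) = (−2)·(−3)·6·4 = 144 ≡ 1, so v_2 = 1^{−1} = 1 (mod 11).
  i = 3 (α = 10): (10−9)(10−7)(10−1)(10−3) = 1·3·9·7 = 189 ≡ 2, so v_3 = 2^{−1} = 6 (mod 11).
  i = 4 (α = 1): (1−9)(1−7)(1−10)(1−3) = (−8)·(−6)·(−9)·(−2) = 864 ≡ 6, so v_4 = 6^{−1} = 2 (mod 11).
  i = 5 (α = 3): (3−9)(3−7)(3−10)(3−1) = (−6)·(−4)·(−7)·2 = −336 ≡ 5, so v_5 = 5^{−1} = 9 (mod 11).
  v = [4, 1, 6, 2, 9].
Step 2: syndromes of r = [0, 10, 2, 7, 8] (all sums mod 11).
  S_0 = Σ v_i r_i = 4·0 + 1·10 + 6·2 + 2·7 + 9·8 = 108 ≡ 9.
  S_1 = Σ v_i α_i r_i = 4·9·0 + 1·7·10 + 6·10·2 + 2·1·7 + 9·3·8 = 420 ≡ 2.
  α_i^2 mod 11 = [4, 5, 1, 1, 9].
  S_2 = Σ v_i α_i^2 r_i = 4·4·0 + 1·5·10 + 6·1·2 + 2·1·7 + 9·9·8 = 724 ≡ 9.
  S = (9, 2, 9) ≠ 0, so r is not a codeword (an error is present).
Step 3: locate the error. For a single error e at position i, S_ℓ = v_i·e·α_i^ℓ, so α_err = S_1/S_0.
  S_0^{−1} = 9^{−1} = 5 (mod 11), so α_err = 2·5 = 10 ≡ 10 = α_3. Error position i = 3.
  Consistency check: S_2/S_1 = 9·6 = 54 ≡ 10 = α_err ✓ (single-error assumption holds).
Step 4: error magnitude e = S_0/v_3 = S_0·∏_{j≠3}(α_3 − α_j) = 9·2 = 18 ≡ 7 (mod 11).
Step 5: correct position 3: c_3 = r_3 − e = 2 − 7 ≡ 6 (mod 11). Hence c = [0, 10, 6, 7, 8].
  Check: interpolating c through the α_i gives m(x) = 1 + 6·x (degree < 2) with m(α_i) = c_i for every i, so c is indeed a codeword.


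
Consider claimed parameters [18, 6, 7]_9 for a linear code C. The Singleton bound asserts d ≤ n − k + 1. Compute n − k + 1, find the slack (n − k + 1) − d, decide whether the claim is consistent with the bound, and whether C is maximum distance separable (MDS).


Singleton RHS = n − k + 1 = 13, slack = 6, bound satisfied, not MDS.

Singleton bound: d ≤ n − k + 1.
Here n = 18, k = 6, so n − k + 1 = 13.
Given d = 7, check d ≤ 13: YES.
Slack = (n − k + 1) − d = 6.
The code is NOT MDS (slack = 6 > 0).
Description: the claimed parameters are [18, 6, 7]_9; such a code would be non-MDS.


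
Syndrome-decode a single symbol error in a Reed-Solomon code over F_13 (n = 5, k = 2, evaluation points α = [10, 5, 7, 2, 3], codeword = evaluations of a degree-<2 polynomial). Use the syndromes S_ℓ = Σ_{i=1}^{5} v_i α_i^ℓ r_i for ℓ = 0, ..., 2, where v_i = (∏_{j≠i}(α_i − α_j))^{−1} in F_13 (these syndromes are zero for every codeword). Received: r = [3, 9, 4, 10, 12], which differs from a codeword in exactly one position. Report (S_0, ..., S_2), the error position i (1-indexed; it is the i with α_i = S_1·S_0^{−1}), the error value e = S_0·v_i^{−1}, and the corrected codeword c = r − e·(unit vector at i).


S = (7, 8, 11), error at position 5, error magnitude e = 11, c = [3, 9, 4, 10, 1].

Step 1: column multipliers v_i = (∏_{j≠i}(α_i − α_j))^{−1} mod 13.
  i = 1 (α = 10): (10−5)(10−7)(10−2)(10−3) = 5·3·8·7 = 840 ≡ 8, so v_1 = 8^{−1} = 5 (mod 13).
  i = 2 (α = 5): (5−10)(5−7)(5−2)(5−3) = (−5)·(−2)·3·2 = 60 ≡ 8, so v_2 = 8^{−1} = 5 (mod 13).
  i = 3 (α = 7): (7−10)(7−5)(7−2)(7−3) = (−3)·2·5·4 = −120 ≡ 10, so v_3 = 10^{−1} = 4 (mod 13).
  i = 4 (α = 2): (2−10)(2−5)(2−7)(2−3) = (−8)·(−3)·(−5)·(−1) = 120 ≡ 3, so v_4 = 3^{−1} = 9 (mod 13).
  i = 5 (α = 3): (3−10)(3−5)(3−7)(3−2) = (−7)·(−2)·(−4)·1 = −56 ≡ 9, so v_5 = 9^{−1} = 3 (mod 13).
  v = [5, 5, 4, 9, 3].
Step 2: syndromes of r = [3, 9, 4, 10, 12] (all sums mod 13).
  S_0 = Σ v_i r_i = 5·3 + 5·9 + 4·4 + 9·10 + 3·12 = 202 ≡ 7.
  S_1 = Σ v_i α_i r_i = 5·10·3 + 5·5·9 + 4·7·4 + 9·2·10 + 3·3·12 = 775 ≡ 8.
  α_i^2 mod 13 = [9, 12, 10, 4, 9].
  S_2 = Σ v_i α_i^2 r_i = 5·9·3 + 5·12·9 + 4·10·4 + 9·4·10 + 3·9·12 = 1519 ≡ 11.
  S = (7, 8, 11) ≠ 0, so r is not a codeword (an error is present).
Step 3: locate the error. For a single error e at position i, S_ℓ = v_i·e·α_i^ℓ, so α_err = S_1/S_0.
  S_0^{−1} = 7^{−1} = 2 (mod 13), so α_err = 8·2 = 16 ≡ 3 = α_5. Error position i = 5.
  Consistency check: S_2/S_1 = 11·5 = 55 ≡ 3 = α_err ✓ (single-error assumption holds).
Step 4: error magnitude e = S_0/v_5 = S_0·∏_{j≠5}(α_5 − α_j) = 7·9 = 63 ≡ 11 (mod 13).
Step 5: correct position 5: c_5 = r_5 − e = 12 − 11 ≡ 1 (mod 13). Hence c = [3, 9, 4, 10, 1].
  Check: interpolating c through the α_i gives m(x) = 2 + 4·x (degree < 2) with m(α_i) = c_i for every i, so c is indeed a codeword.


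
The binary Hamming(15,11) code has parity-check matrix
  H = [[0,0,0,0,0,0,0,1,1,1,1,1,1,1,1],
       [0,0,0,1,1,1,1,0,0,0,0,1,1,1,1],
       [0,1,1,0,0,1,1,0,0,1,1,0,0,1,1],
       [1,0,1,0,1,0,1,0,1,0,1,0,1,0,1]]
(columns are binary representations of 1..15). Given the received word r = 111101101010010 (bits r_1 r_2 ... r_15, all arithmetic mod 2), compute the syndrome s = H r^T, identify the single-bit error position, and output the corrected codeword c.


s = (1, 0, 0, 1)^T, error position = 9, corrected codeword c = 111101100010010

Compute s = H r^T mod 2 one row at a time:
  s_1 = 0 + 1 + 0 + 1 + 0 + 0 + 1 + 0 = 3 ≡ 1 (mod 2).
  s_2 = 1 + 0 + 1 + 1 + 0 + 0 + 1 + 0 = 4 ≡ 0 (mod 2).
  s_3 = 1 + 1 + 1 + 1 + 0 + 1 + 1 + 0 = 6 ≡ 0 (mod 2).
  s_4 = 1 + 1 + 0 + 1 + 1 + 1 + 0 + 0 = 5 ≡ 1 (mod 2).
s = (1, 0, 0, 1)^T — this equals column 9 of H (binary 1001), so error is at position 9.
Correct: flip bit 9 of r = 111101101010010 to get c = 111101100010010.


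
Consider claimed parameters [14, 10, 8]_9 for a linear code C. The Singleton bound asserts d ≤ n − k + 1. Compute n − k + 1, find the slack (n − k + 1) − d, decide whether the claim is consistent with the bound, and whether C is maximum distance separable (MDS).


Singleton RHS = n − k + 1 = 5, slack = -3, bound violated (no such code; not MDS).

Singleton bound: d ≤ n − k + 1.
Here n = 14, k = 10, so n − k + 1 = 5.
Given d = 8, check d ≤ 5: NO.
Slack = (n − k + 1) − d = -3.
The slack is negative: d = 8 exceeds n − k + 1 = 5 by 3, so the Singleton bound is violated and no linear [14, 10, 8]_9 code can exist. In particular it is not MDS (MDS requires d = n − k + 1 exactly).
Description: the claimed parameters are [14, 10, 8]_9; such a code would be impossible (violates the Singleton bound).


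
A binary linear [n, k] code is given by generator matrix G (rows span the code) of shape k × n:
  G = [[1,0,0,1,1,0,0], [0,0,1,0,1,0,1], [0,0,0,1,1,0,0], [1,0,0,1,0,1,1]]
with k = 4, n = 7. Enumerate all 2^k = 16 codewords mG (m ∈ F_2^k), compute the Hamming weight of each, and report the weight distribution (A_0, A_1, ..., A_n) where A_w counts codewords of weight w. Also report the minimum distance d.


Weight distribution: A_0 = 1, A_1 = 1, A_2 = 2, A_3 = 6, A_4 = 5, A_5 = 1. Minimum distance d = 1.

Enumerate all 2^4 = 16 messages m ∈ F_2^4.
For each, compute codeword c = mG in F_2^7, then tally its weight.
  m = 0000 → c = 0000000, weight = 0.
  m = 1000 → c = 1001100, weight = 3.
  m = 0100 → c = 0010101, weight = 3.
  m = 1100 → c = 1011001, weight = 4.
  m = 0010 → c = 0001100, weight = 2.
  m = 1010 → c = 1000000, weight = 1.
  m = 0110 → c = 0011001, weight = 3.
  m = 1110 → c = 1010101, weight = 4.
  m = 0001 → c = 1001011, weight = 4.
  m = 1001 → c = 0000111, weight = 3.
  m = 0101 → c = 1011110, weight = 5.
  m = 1101 → c = 0010010, weight = 2.
  m = 0011 → c = 1000111, weight = 4.
  m = 1011 → c = 0001011, weight = 3.
  m = 0111 → c = 1010010, weight = 3.
  m = 1111 → c = 0011110, weight = 4.
Tally weights:
  weight 0: 1 codewords.
  weight 1: 1 codewords.
  weight 2: 2 codewords.
  weight 3: 6 codewords.
  weight 4: 5 codewords.
  weight 5: 1 codewords.
Minimum distance d = smallest w > 0 with A_w > 0 = 1.
Sanity: Σ A_w = 16 = 2^4 = 16 ✓.


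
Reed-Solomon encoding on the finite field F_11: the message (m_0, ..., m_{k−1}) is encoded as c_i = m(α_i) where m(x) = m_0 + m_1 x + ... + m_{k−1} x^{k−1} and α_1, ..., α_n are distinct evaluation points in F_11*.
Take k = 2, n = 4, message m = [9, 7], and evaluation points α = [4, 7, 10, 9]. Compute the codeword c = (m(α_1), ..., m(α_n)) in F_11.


c = [4, 3, 2, 6]

Message polynomial: m(x) = 9 + 7·x (mod 11).
For each evaluation point α_i, compute m(α_i) mod 11:
  α_1 = 4: Horner steps 7 → 4, so m(4) = 4.
  α_2 = 7: Horner steps 7 → 3, so m(7) = 3.
  α_3 = 10: Horner steps 7 → 2, so m(10) = 2.
  α_4 = 9: Horner steps 7 → 6, so m(9) = 6.
Codeword c = [4, 3, 2, 6] ∈ F_11^4.


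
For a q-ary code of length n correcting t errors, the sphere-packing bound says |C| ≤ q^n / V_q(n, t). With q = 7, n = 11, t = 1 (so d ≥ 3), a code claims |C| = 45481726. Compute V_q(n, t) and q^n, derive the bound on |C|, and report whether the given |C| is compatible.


V_q(n, t) = 67, q^n = 1977326743, Hamming bound = 29512339, |C| = 45481726 > bound (violated).

Step 1: Compute V_q(n, t) = Σ_{j=0}^1 C(n, j) (q−1)^j.
  j = 0: C(11,0)·(6)^0 = 1·1 = 1.
  j = 1: C(11,1)·(6)^1 = 11·6 = 66.
  V_q(n, t) = 1 + 66 = 67.
Step 2: q^n = 7^11 = 1977326743.
Step 3: Hamming bound ⌊q^n / V_q(n,t)⌋ = ⌊1977326743/67⌋ = 29512339.
Step 4: Compare |C| = 45481726 to 29512339: violated.
The claimed |C| lies above the Hamming bound, so no 7-ary code of length 11 with d ≥ 3 can have 45481726 codewords.


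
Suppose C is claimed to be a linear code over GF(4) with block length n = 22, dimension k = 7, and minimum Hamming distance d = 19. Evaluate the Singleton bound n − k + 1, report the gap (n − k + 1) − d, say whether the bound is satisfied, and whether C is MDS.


Singleton RHS = n − k + 1 = 16, slack = -3, bound violated (no such code; not MDS).

Singleton bound: d ≤ n − k + 1.
Here n = 22, k = 7, so n − k + 1 = 16.
Given d = 19, check d ≤ 16: NO.
Slack = (n − k + 1) − d = -3.
The slack is negative: d = 19 exceeds n − k + 1 = 16 by 3, so the Singleton bound is violated and no linear [22, 7, 19]_4 code can exist. In particular it is not MDS (MDS requires d = n − k + 1 exactly).
Description: the claimed parameters are [22, 7, 19]_4; such a code would be impossible (violates the Singleton bound).


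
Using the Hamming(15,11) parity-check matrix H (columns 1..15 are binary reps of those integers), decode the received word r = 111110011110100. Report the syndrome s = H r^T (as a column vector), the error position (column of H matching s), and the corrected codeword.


s = (1, 1, 0, 0)^T, error position = 12, corrected codeword c = 111110011111100

Compute s = H r^T mod 2 one row at a time:
  s_1 = 1 + 1 + 1 + 1 + 0 + 1 + 0 + 0 = 5 ≡ 1 (mod 2).
  s_2 = 1 + 1 + 0 + 0 + 0 + 1 + 0 + 0 = 3 ≡ 1 (mod 2).
  s_3 = 1 + 1 + 0 + 0 + 1 + 1 + 0 + 0 = 4 ≡ 0 (mod 2).
  s_4 = 1 + 1 + 1 + 0 + 1 + 1 + 1 + 0 = 6 ≡ 0 (mod 2).
s = (1, 1, 0, 0)^T — this equals column 12 of H (binary 1100), so error is at position 12.
Correct: flip bit 12 of r = 111110011110100 to get c = 111110011111100.


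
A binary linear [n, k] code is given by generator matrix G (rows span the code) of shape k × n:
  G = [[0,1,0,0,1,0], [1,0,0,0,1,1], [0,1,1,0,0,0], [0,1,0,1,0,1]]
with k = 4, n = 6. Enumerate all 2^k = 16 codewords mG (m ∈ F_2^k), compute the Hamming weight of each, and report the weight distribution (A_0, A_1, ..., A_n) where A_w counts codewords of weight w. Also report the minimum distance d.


Weight distribution: A_0 = 1, A_2 = 4, A_3 = 6, A_4 = 3, A_5 = 2. Minimum distance d = 2.

Enumerate all 2^4 = 16 messages m ∈ F_2^4.
For each, compute codeword c = mG in F_2^6, then tally its weight.
  m = 0000 → c = 000000, weight = 0.
  m = 1000 → c = 010010, weight = 2.
  m = 0100 → c = 100011, weight = 3.
  m = 1100 → c = 110001, weight = 3.
  m = 0010 → c = 011000, weight = 2.
  m = 1010 → c = 001010, weight = 2.
  m = 0110 → c = 111011, weight = 5.
  m = 1110 → c = 101001, weight = 3.
  m = 0001 → c = 010101, weight = 3.
  m = 1001 → c = 000111, weight = 3.
  m = 0101 → c = 110110, weight = 4.
  m = 1101 → c = 100100, weight = 2.
  m = 0011 → c = 001101, weight = 3.
  m = 1011 → c = 011111, weight = 5.
  m = 0111 → c = 101110, weight = 4.
  m = 1111 → c = 111100, weight = 4.
Tally weights:
  weight 0: 1 codewords.
  weight 2: 4 codewords.
  weight 3: 6 codewords.
  weight 4: 3 codewords.
  weight 5: 2 codewords.
Minimum distance d = smallest w > 0 with A_w > 0 = 2.
Sanity: Σ A_w = 16 = 2^4 = 16 ✓.


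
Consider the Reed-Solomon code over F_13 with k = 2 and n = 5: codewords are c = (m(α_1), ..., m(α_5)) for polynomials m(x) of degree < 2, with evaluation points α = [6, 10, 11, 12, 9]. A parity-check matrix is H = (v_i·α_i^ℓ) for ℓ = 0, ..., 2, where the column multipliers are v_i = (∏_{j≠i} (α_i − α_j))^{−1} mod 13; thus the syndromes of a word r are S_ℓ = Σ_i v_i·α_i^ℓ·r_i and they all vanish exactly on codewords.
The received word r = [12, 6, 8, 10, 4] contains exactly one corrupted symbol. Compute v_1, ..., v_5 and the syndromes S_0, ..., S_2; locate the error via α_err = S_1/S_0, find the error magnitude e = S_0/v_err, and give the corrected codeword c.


S = (3, 5, 4), error at position 1, error magnitude e = 1, c = [11, 6, 8, 10, 4].

Step 1: column multipliers v_i = (∏_{j≠i}(α_i − α_j))^{−1} mod 13.
  i = 1 (α = 6): (6−10)(6−11)(6−12)(6−9) = (−4)·(−5)·(−6)·(−3) = 360 ≡ 9, so v_1 = 9^{−1} = 3 (mod 13).
  i = 2 (α = 10): (10−6)(10−11)(10−12)(10−9) = 4·(−1)·(−2)·1 = 8 ≡ 8, so v_2 = 8^{−1} = 5 (mod 13).
  i = 3 (α = 11): (11−6)(11−10)(11−12)(11−9) = 5·1·(−1)·2 = −10 ≡ 3, so v_3 = 3^{−1} = 9 (mod 13).
  i = 4 (α = 12): (12−6)(12−10)(12−11)(12−9) = 6·2·1·3 = 36 ≡ 10, so v_4 = 10^{−1} = 4 (mod 13).
  i = 5 (α = 9): (9−6)(9−10)(9−11)(9−12) = 3·(−1)·(−2)·(−3) = −18 ≡ 8, so v_5 = 8^{−1} = 5 (mod 13).
  v = [3, 5, 9, 4, 5].
Step 2: syndromes of r = [12, 6, 8, 10, 4] (all sums mod 13).
  S_0 = Σ v_i r_i = 3·12 + 5·6 + 9·8 + 4·10 + 5·4 = 198 ≡ 3.
  S_1 = Σ v_i α_i r_i = 3·6·12 + 5·10·6 + 9·11·8 + 4·12·10 + 5·9·4 = 1968 ≡ 5.
  α_i^2 mod 13 = [10, 9, 4, 1, 3].
  S_2 = Σ v_i α_i^2 r_i = 3·10·12 + 5·9·6 + 9·4·8 + 4·1·10 + 5·3·4 = 1018 ≡ 4.
  S = (3, 5, 4) ≠ 0, so r is not a codeword (an error is present).
Step 3: locate the error. For a single error e at position i, S_ℓ = v_i·e·α_i^ℓ, so α_err = S_1/S_0.
  S_0^{−1} = 3^{−1} = 9 (mod 13), so α_err = 5·9 = 45 ≡ 6 = α_1. Error position i = 1.
  Consistency check: S_2/S_1 = 4·8 = 32 ≡ 6 = α_err ✓ (single-error assumption holds).
Step 4: error magnitude e = S_0/v_1 = S_0·∏_{j≠1}(α_1 − α_j) = 3·9 = 27 ≡ 1 (mod 13).
Step 5: correct position 1: c_1 = r_1 − e = 12 − 1 ≡ 11 (mod 13). Hence c = [11, 6, 8, 10, 4].
  Check: interpolating c through the α_i gives m(x) = 12 + 2·x (degree < 2) with m(α_i) = c_i for every i, so c is indeed a codeword.


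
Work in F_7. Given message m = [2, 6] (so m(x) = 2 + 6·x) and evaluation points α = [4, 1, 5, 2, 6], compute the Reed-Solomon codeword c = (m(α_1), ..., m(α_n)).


c = [5, 1, 4, 0, 3]

Message polynomial: m(x) = 2 + 6·x (mod 7).
For each evaluation point α_i, compute m(α_i) mod 7:
  α_1 = 4: Horner steps 6 → 5, so m(4) = 5.
  α_2 = 1: Horner steps 6 → 1, so m(1) = 1.
  α_3 = 5: Horner steps 6 → 4, so m(5) = 4.
  α_4 = 2: Horner steps 6 → 0, so m(2) = 0.
  α_5 = 6: Horner steps 6 → 3, so m(6) = 3.
Codeword c = [5, 1, 4, 0, 3] ∈ F_7^5.


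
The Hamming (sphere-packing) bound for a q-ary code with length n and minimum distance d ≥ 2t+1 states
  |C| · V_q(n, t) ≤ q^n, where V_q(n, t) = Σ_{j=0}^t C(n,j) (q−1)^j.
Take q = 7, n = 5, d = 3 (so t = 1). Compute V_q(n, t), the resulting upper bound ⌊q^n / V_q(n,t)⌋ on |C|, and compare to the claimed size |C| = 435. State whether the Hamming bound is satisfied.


V_q(n, t) = 31, q^n = 16807, Hamming bound = 542, |C| = 435 ≤ bound (satisfied).

Step 1: Compute V_q(n, t) = Σ_{j=0}^1 C(n, j) (q−1)^j.
  j = 0: C(5,0)·(6)^0 = 1·1 = 1.
  j = 1: C(5,1)·(6)^1 = 5·6 = 30.
  V_q(n, t) = 1 + 30 = 31.
Step 2: q^n = 7^5 = 16807.
Step 3: Hamming bound ⌊q^n / V_q(n,t)⌋ = ⌊16807/31⌋ = 542.
Step 4: Compare |C| = 435 to 542: satisfied.
The claimed |C| lies below the Hamming bound.


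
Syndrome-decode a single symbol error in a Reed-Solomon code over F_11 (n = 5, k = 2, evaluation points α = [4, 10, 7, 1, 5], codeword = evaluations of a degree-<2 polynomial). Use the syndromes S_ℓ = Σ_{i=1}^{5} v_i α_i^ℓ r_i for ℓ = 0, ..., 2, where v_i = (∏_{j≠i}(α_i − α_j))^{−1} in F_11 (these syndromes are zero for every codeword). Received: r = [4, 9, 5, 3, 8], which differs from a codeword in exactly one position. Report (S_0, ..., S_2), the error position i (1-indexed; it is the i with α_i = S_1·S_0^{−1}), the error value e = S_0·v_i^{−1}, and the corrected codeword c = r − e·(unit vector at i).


S = (2, 9, 2), error at position 2, error magnitude e = 3, c = [4, 6, 5, 3, 8].

Step 1: column multipliers v_i = (∏_{j≠i}(α_i − α_j))^{−1} mod 11.
  i = 1 (α = 4): (4−10)(4−7)(4−1)(4−5) = (−6)·(−3)·3·(−1) = −54 ≡ 1, so v_1 = 1^{−1} = 1 (mod 11).
  i = 2 (α = 10): (10−4)(10−7)(10−1)(10−5) = 6·3·9·5 = 810 ≡ 7, so v_2 = 7^{−1} = 8 (mod 11).
  i = 3 (α = 7): (7−4)(7−10)(7−1)(7−5) = 3·(−3)·6·2 = −108 ≡ 2, so v_3 = 2^{−1} = 6 (mod 11).
  i = 4 (α = 1): (1−4)(1−10)(1−7)(1−5) = (−3)·(−9)·(−6)·(−4) = 648 ≡ 10, so v_4 = 10^{−1} = 10 (mod 11).
  i = 5 (α = 5): (5−4)(5−10)(5−7)(5−1) = 1·(−5)·(−2)·4 = 40 ≡ 7, so v_5 = 7^{−1} = 8 (mod 11).
  v = [1, 8, 6, 10, 8].
Step 2: syndromes of r = [4, 9, 5, 3, 8] (all sums mod 11).
  S_0 = Σ v_i r_i = 1·4 + 8·9 + 6·5 + 10·3 + 8·8 = 200 ≡ 2.
  S_1 = Σ v_i α_i r_i = 1·4·4 + 8·10·9 + 6·7·5 + 10·1·3 + 8·5·8 = 1296 ≡ 9.
  α_i^2 mod 11 = [5, 1, 5, 1, 3].
  S_2 = Σ v_i α_i^2 r_i = 1·5·4 + 8·1·9 + 6·5·5 + 10·1·3 + 8·3·8 = 464 ≡ 2.
  S = (2, 9, 2) ≠ 0, so r is not a codeword (an error is present).
Step 3: locate the error. For a single error e at position i, S_ℓ = v_i·e·α_i^ℓ, so α_err = S_1/S_0.
  S_0^{−1} = 2^{−1} = 6 (mod 11), so α_err = 9·6 = 54 ≡ 10 = α_2. Error position i = 2.
  Consistency check: S_2/S_1 = 2·5 = 10 ≡ 10 = α_err ✓ (single-error assumption holds).
Step 4: error magnitude e = S_0/v_2 = S_0·∏_{j≠2}(α_2 − α_j) = 2·7 = 14 ≡ 3 (mod 11).
Step 5: correct position 2: c_2 = r_2 − e = 9 − 3 ≡ 6 (mod 11). Hence c = [4, 6, 5, 3, 8].
  Check: interpolating c through the α_i gives m(x) = 10 + 4·x (degree < 2) with m(α_i) = c_i for every i, so c is indeed a codeword.


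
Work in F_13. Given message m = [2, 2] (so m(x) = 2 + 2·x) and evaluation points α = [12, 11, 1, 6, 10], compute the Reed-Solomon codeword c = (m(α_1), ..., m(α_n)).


c = [0, 11, 4, 1, 9]

Message polynomial: m(x) = 2 + 2·x (mod 13).
For each evaluation point α_i, compute m(α_i) mod 13:
  α_1 = 12: Horner steps 2 → 0, so m(12) = 0.
  α_2 = 11: Horner steps 2 → 11, so m(11) = 11.
  α_3 = 1: Horner steps 2 → 4, so m(1) = 4.
  α_4 = 6: Horner steps 2 → 1, so m(6) = 1.
  α_5 = 10: Horner steps 2 → 9, so m(10) = 9.
Codeword c = [0, 11, 4, 1, 9] ∈ F_13^5.


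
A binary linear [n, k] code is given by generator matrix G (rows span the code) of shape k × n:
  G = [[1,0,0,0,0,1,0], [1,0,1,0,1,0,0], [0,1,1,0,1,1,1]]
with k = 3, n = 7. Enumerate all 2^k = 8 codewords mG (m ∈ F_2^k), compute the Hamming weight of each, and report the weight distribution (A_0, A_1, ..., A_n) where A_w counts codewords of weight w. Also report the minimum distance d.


Weight distribution: A_0 = 1, A_2 = 2, A_3 = 2, A_4 = 1, A_5 = 2. Minimum distance d = 2.

Enumerate all 2^3 = 8 messages m ∈ F_2^3.
For each, compute codeword c = mG in F_2^7, then tally its weight.
  m = 000 → c = 0000000, weight = 0.
  m = 100 → c = 1000010, weight = 2.
  m = 010 → c = 1010100, weight = 3.
  m = 110 → c = 0010110, weight = 3.
  m = 001 → c = 0110111, weight = 5.
  m = 101 → c = 1110101, weight = 5.
  m = 011 → c = 1100011, weight = 4.
  m = 111 → c = 0100001, weight = 2.
Tally weights:
  weight 0: 1 codewords.
  weight 2: 2 codewords.
  weight 3: 2 codewords.
  weight 4: 1 codewords.
  weight 5: 2 codewords.
Minimum distance d = smallest w > 0 with A_w > 0 = 2.
Sanity: Σ A_w = 8 = 2^3 = 8 ✓.
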